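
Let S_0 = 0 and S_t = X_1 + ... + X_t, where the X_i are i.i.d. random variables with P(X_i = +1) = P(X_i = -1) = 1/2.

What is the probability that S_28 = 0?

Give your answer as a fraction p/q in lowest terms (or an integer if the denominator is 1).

Answer: 5014575/33554432

Derivation:
To return to 0 after 28 steps: need exactly 14 steps of +1 and 14 of -1.
Favorable paths: C(28,14) = 40116600
Total paths: 2^28 = 268435456
P = 40116600/268435456 = 5014575/33554432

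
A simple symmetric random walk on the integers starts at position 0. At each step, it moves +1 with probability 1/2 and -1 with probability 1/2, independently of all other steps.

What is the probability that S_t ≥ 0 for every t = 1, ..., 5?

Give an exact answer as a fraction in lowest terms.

Answer: 5/16

Derivation:
Let f(t,s) = #length-t paths at position s with S_1..S_t all ≥ 0.
f(t,s) = f(t-1,s-1) + f(t-1,s+1) for s ≥ 0; f(t,s) = 0 for s < 0.
t=0: f(0,0)=1
t=1: f(1,1)=1
t=2: f(2,0)=1 f(2,2)=1
t=3: f(3,1)=2 f(3,3)=1
t=4: f(4,0)=2 f(4,2)=3 f(4,4)=1
t=5: f(5,1)=5 f(5,3)=4 f(5,5)=1
Σ_s f(5,s) = 10
P = 10/32 = 5/16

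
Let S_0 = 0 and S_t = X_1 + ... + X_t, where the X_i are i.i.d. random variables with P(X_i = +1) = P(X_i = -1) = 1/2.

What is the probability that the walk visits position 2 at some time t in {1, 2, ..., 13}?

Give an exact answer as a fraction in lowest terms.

Count via complement. Let g(t,s) = #length-t paths at position s with S_1..S_t all ≠ 2.
g(t,s) = g(t-1,s-1) + g(t-1,s+1) for s ≠ 2; g(t,2) = 0.
t=0: g(0,0)=1
t=1: g(1,-1)=1 g(1,1)=1
t=2: g(2,-2)=1 g(2,0)=2
t=3: g(3,-3)=1 g(3,-1)=3 g(3,1)=2
t=4: g(4,-4)=1 g(4,-2)=4 g(4,0)=5
t=5: g(5,-5)=1 g(5,-3)=5 g(5,-1)=9 g(5,1)=5
t=6: g(6,-6)=1 g(6,-4)=6 g(6,-2)=14 g(6,0)=14
t=7: g(7,-7)=1 g(7,-5)=7 g(7,-3)=20 g(7,-1)=28 g(7,1)=14
t=8: g(8,-8)=1 g(8,-6)=8 g(8,-4)=27 g(8,-2)=48 g(8,0)=42
t=9: g(9,-9)=1 g(9,-7)=9 g(9,-5)=35 g(9,-3)=75 g(9,-1)=90 g(9,1)=42
t=10: g(10,-10)=1 g(10,-8)=10 g(10,-6)=44 g(10,-4)=110 g(10,-2)=165 g(10,0)=132
t=11: g(11,-11)=1 g(11,-9)=11 g(11,-7)=54 g(11,-5)=154 g(11,-3)=275 g(11,-1)=297 g(11,1)=132
t=12: g(12,-12)=1 g(12,-10)=12 g(12,-8)=65 g(12,-6)=208 g(12,-4)=429 g(12,-2)=572 g(12,0)=429
t=13: g(13,-13)=1 g(13,-11)=13 g(13,-9)=77 g(13,-7)=273 g(13,-5)=637 g(13,-3)=1001 g(13,-1)=1001 g(13,1)=429
Paths never hitting 2: Σ_s g(13,s) = 3432
Paths hitting 2: 2^13 - 3432 = 4760
P = 4760/8192 = 595/1024

Answer: 595/1024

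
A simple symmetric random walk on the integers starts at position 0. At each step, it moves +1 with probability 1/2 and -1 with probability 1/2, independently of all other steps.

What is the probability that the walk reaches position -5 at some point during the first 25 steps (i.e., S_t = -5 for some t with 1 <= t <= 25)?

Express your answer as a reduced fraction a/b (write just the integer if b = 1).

Count via complement. Let g(t,s) = #length-t paths at position s with S_1..S_t all ≠ -5.
g(t,s) = g(t-1,s-1) + g(t-1,s+1) for s ≠ -5; g(t,-5) = 0.
t=0: g(0,0)=1
t=1: g(1,-1)=1 g(1,1)=1
t=2: g(2,-2)=1 g(2,0)=2 g(2,2)=1
t=3: g(3,-3)=1 g(3,-1)=3 g(3,1)=3 g(3,3)=1
t=4: g(4,-4)=1 g(4,-2)=4 g(4,0)=6 g(4,2)=4 g(4,4)=1
t=5: g(5,-3)=5 g(5,-1)=10 g(5,1)=10 g(5,3)=5 g(5,5)=1
t=6: g(6,-4)=5 g(6,-2)=15 g(6,0)=20 g(6,2)=15 g(6,4)=6 g(6,6)=1
t=7: g(7,-3)=20 g(7,-1)=35 g(7,1)=35 g(7,3)=21 g(7,5)=7 g(7,7)=1
t=8: g(8,-4)=20 g(8,-2)=55 g(8,0)=70 g(8,2)=56 g(8,4)=28 g(8,6)=8 g(8,8)=1
t=9: g(9,-3)=75 g(9,-1)=125 g(9,1)=126 g(9,3)=84 g(9,5)=36 g(9,7)=9 g(9,9)=1
t=10: g(10,-4)=75 g(10,-2)=200 g(10,0)=251 g(10,2)=210 g(10,4)=120 g(10,6)=45 g(10,8)=10 g(10,10)=1
t=11: g(11,-3)=275 g(11,-1)=451 g(11,1)=461 g(11,3)=330 g(11,5)=165 g(11,7)=55 g(11,9)=11 g(11,11)=1
t=12: g(12,-4)=275 g(12,-2)=726 g(12,0)=912 g(12,2)=791 g(12,4)=495 g(12,6)=220 g(12,8)=66 g(12,10)=12 g(12,12)=1
t=13: g(13,-3)=1001 g(13,-1)=1638 g(13,1)=1703 g(13,3)=1286 g(13,5)=715 g(13,7)=286 g(13,9)=78 g(13,11)=13 g(13,13)=1
t=14: g(14,-4)=1001 g(14,-2)=2639 g(14,0)=3341 g(14,2)=2989 g(14,4)=2001 g(14,6)=1001 g(14,8)=364 g(14,10)=91 g(14,12)=14 g(14,14)=1
t=15: g(15,-3)=3640 g(15,-1)=5980 g(15,1)=6330 g(15,3)=4990 g(15,5)=3002 g(15,7)=1365 g(15,9)=455 g(15,11)=105 g(15,13)=15 g(15,15)=1
t=16: g(16,-4)=3640 g(16,-2)=9620 g(16,0)=12310 g(16,2)=11320 g(16,4)=7992 g(16,6)=4367 g(16,8)=1820 g(16,10)=560 g(16,12)=120 g(16,14)=16 g(16,16)=1
t=17: g(17,-3)=13260 g(17,-1)=21930 g(17,1)=23630 g(17,3)=19312 g(17,5)=12359 g(17,7)=6187 g(17,9)=2380 g(17,11)=680 g(17,13)=136 g(17,15)=17 g(17,17)=1
t=18: g(18,-4)=13260 g(18,-2)=35190 g(18,0)=45560 g(18,2)=42942 g(18,4)=31671 g(18,6)=18546 g(18,8)=8567 g(18,10)=3060 g(18,12)=816 g(18,14)=153 g(18,16)=18 g(18,18)=1
t=19: g(19,-3)=48450 g(19,-1)=80750 g(19,1)=88502 g(19,3)=74613 g(19,5)=50217 g(19,7)=27113 g(19,9)=11627 g(19,11)=3876 g(19,13)=969 g(19,15)=171 g(19,17)=19 g(19,19)=1
t=20: g(20,-4)=48450 g(20,-2)=129200 g(20,0)=169252 g(20,2)=163115 g(20,4)=124830 g(20,6)=77330 g(20,8)=38740 g(20,10)=15503 g(20,12)=4845 g(20,14)=1140 g(20,16)=190 g(20,18)=20 g(20,20)=1
t=21: g(21,-3)=177650 g(21,-1)=298452 g(21,1)=332367 g(21,3)=287945 g(21,5)=202160 g(21,7)=116070 g(21,9)=54243 g(21,11)=20348 g(21,13)=5985 g(21,15)=1330 g(21,17)=210 g(21,19)=21 g(21,21)=1
t=22: g(22,-4)=177650 g(22,-2)=476102 g(22,0)=630819 g(22,2)=620312 g(22,4)=490105 g(22,6)=318230 g(22,8)=170313 g(22,10)=74591 g(22,12)=26333 g(22,14)=7315 g(22,16)=1540 g(22,18)=231 g(22,20)=22 g(22,22)=1
t=23: g(23,-3)=653752 g(23,-1)=1106921 g(23,1)=1251131 g(23,3)=1110417 g(23,5)=808335 g(23,7)=488543 g(23,9)=244904 g(23,11)=100924 g(23,13)=33648 g(23,15)=8855 g(23,17)=1771 g(23,19)=253 g(23,21)=23 g(23,23)=1
t=24: g(24,-4)=653752 g(24,-2)=1760673 g(24,0)=2358052 g(24,2)=2361548 g(24,4)=1918752 g(24,6)=1296878 g(24,8)=733447 g(24,10)=345828 g(24,12)=134572 g(24,14)=42503 g(24,16)=10626 g(24,18)=2024 g(24,20)=276 g(24,22)=24 g(24,24)=1
t=25: g(25,-3)=2414425 g(25,-1)=4118725 g(25,1)=4719600 g(25,3)=4280300 g(25,5)=3215630 g(25,7)=2030325 g(25,9)=1079275 g(25,11)=480400 g(25,13)=177075 g(25,15)=53129 g(25,17)=12650 g(25,19)=2300 g(25,21)=300 g(25,23)=25 g(25,25)=1
Paths never hitting -5: Σ_s g(25,s) = 22584160
Paths hitting -5: 2^25 - 22584160 = 10970272
P = 10970272/33554432 = 342821/1048576

Answer: 342821/1048576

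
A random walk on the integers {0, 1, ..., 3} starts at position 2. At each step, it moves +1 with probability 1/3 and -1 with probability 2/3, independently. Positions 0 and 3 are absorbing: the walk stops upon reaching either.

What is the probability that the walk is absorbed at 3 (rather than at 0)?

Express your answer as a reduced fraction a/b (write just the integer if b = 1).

Answer: 3/7

Derivation:
Biased walk: p = 1/3, q = 2/3, r = q/p = 2
Gambler's ruin: P(hit 3 before 0 | start at 2) = (1 - r^a)/(1 - r^N)
r^2 = 4; r^3 = 8
P = (1 - 4) / (1 - 8) = -3 / -7 = 3/7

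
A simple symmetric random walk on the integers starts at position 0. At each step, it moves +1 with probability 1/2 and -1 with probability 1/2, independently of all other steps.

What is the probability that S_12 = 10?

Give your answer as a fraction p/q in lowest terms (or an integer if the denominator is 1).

To reach position 10 after 12 steps: need 11 steps of +1 and 1 of -1.
Favorable paths: C(12,11) = 12
Total paths: 2^12 = 4096
P = 12/4096 = 3/1024

Answer: 3/1024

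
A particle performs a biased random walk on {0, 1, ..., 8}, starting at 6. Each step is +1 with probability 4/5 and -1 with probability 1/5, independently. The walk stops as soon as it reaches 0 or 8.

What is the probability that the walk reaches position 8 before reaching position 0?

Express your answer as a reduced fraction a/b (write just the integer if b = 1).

Answer: 4368/4369

Derivation:
Biased walk: p = 4/5, q = 1/5, r = q/p = 1/4
Gambler's ruin: P(hit 8 before 0 | start at 6) = (1 - r^a)/(1 - r^N)
r^6 = 1/4096; r^8 = 1/65536
P = (1 - 1/4096) / (1 - 1/65536) = 4095/4096 / 65535/65536 = 4368/4369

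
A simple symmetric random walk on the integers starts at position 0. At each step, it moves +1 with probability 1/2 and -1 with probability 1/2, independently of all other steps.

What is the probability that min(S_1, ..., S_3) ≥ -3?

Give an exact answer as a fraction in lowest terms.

Answer: 1

Derivation:
Let f(t,s) = #length-t paths at position s with S_1..S_t all ≥ -3.
f(t,s) = f(t-1,s-1) + f(t-1,s+1) for s ≥ -3; f(t,s) = 0 for s < -3.
t=0: f(0,0)=1
t=1: f(1,-1)=1 f(1,1)=1
t=2: f(2,-2)=1 f(2,0)=2 f(2,2)=1
t=3: f(3,-3)=1 f(3,-1)=3 f(3,1)=3 f(3,3)=1
Σ_s f(3,s) = 8
P = 8/8 = 1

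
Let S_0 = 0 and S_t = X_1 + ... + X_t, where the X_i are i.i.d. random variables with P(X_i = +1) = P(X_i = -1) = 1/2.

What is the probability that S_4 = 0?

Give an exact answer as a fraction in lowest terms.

Answer: 3/8

Derivation:
To return to 0 after 4 steps: need exactly 2 steps of +1 and 2 of -1.
Favorable paths: C(4,2) = 6
Total paths: 2^4 = 16
P = 6/16 = 3/8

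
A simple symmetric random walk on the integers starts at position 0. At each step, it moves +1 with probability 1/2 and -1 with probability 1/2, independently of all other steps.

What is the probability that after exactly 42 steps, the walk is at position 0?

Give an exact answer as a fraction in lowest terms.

Answer: 67282234305/549755813888

Derivation:
To return to 0 after 42 steps: need exactly 21 steps of +1 and 21 of -1.
Favorable paths: C(42,21) = 538257874440
Total paths: 2^42 = 4398046511104
P = 538257874440/4398046511104 = 67282234305/549755813888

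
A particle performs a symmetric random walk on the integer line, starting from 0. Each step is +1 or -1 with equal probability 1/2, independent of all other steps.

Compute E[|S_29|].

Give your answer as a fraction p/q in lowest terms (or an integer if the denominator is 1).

S_29 takes values m ≡ 1 (mod 2) with |m| ≤ 29; P(S_29=m) = C(29,(29+m)/2)/2^29.
Total paths: 2^29 = 536870912
Distribution: P(S=-29)=1/536870912, P(S=-27)=29/536870912, P(S=-25)=406/536870912, P(S=-23)=3654/536870912, P(S=-21)=23751/536870912, P(S=-19)=118755/536870912, P(S=-17)=475020/536870912, P(S=-15)=1560780/536870912, P(S=-13)=4292145/536870912, P(S=-11)=10015005/536870912, P(S=-9)=20030010/536870912, P(S=-7)=34597290/536870912, P(S=-5)=51895935/536870912, P(S=-3)=67863915/536870912, P(S=-1)=77558760/536870912, P(S=1)=77558760/536870912, P(S=3)=67863915/536870912, P(S=5)=51895935/536870912, P(S=7)=34597290/536870912, P(S=9)=20030010/536870912, P(S=11)=10015005/536870912, P(S=13)=4292145/536870912, P(S=15)=1560780/536870912, P(S=17)=475020/536870912, P(S=19)=118755/536870912, P(S=21)=23751/536870912, P(S=23)=3654/536870912, P(S=25)=406/536870912, P(S=27)=29/536870912, P(S=29)=1/536870912
E[|S_29|] = Σ_m |m|·P(S_29=m) = 2326762800/536870912 = 145422675/33554432

Answer: 145422675/33554432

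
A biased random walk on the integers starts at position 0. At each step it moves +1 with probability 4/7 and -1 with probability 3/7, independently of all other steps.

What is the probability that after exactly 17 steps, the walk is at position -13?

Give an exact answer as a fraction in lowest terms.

Answer: 31223221632/232630513987207

Derivation:
To reach position -13 after 17 steps: need 2 steps of +1 and 15 steps of -1.
Number of such sequences: C(17,2) = 136
Each has probability (4/7)^2 · (3/7)^15 = 229582512/232630513987207
P = 136 · 229582512/232630513987207 = 31223221632/232630513987207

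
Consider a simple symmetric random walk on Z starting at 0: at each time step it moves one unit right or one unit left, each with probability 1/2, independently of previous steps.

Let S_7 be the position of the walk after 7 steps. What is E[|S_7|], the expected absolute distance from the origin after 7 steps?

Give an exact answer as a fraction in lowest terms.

S_7 takes values m ≡ 1 (mod 2) with |m| ≤ 7; P(S_7=m) = C(7,(7+m)/2)/2^7.
Total paths: 2^7 = 128
Distribution: P(S=-7)=1/128, P(S=-5)=7/128, P(S=-3)=21/128, P(S=-1)=35/128, P(S=1)=35/128, P(S=3)=21/128, P(S=5)=7/128, P(S=7)=1/128
E[|S_7|] = Σ_m |m|·P(S_7=m) = 280/128 = 35/16

Answer: 35/16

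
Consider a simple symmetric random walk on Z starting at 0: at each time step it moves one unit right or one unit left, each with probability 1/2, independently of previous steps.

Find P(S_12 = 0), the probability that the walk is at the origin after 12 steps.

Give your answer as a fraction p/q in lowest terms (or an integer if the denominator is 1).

To return to 0 after 12 steps: need exactly 6 steps of +1 and 6 of -1.
Favorable paths: C(12,6) = 924
Total paths: 2^12 = 4096
P = 924/4096 = 231/1024

Answer: 231/1024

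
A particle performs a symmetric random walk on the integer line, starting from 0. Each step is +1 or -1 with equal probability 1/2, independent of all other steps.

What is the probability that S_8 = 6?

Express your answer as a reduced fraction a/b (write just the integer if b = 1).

Answer: 1/32

Derivation:
To reach position 6 after 8 steps: need 7 steps of +1 and 1 of -1.
Favorable paths: C(8,7) = 8
Total paths: 2^8 = 256
P = 8/256 = 1/32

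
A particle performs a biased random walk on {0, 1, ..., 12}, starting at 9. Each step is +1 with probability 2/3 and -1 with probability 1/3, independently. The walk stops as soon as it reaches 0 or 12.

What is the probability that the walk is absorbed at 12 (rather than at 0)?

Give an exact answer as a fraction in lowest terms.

Answer: 584/585

Derivation:
Biased walk: p = 2/3, q = 1/3, r = q/p = 1/2
Gambler's ruin: P(hit 12 before 0 | start at 9) = (1 - r^a)/(1 - r^N)
r^9 = 1/512; r^12 = 1/4096
P = (1 - 1/512) / (1 - 1/4096) = 511/512 / 4095/4096 = 584/585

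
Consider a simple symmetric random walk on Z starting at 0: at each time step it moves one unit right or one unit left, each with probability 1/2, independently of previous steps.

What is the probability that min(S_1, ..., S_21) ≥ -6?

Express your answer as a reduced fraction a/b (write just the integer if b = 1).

Answer: 227069/262144

Derivation:
Let f(t,s) = #length-t paths at position s with S_1..S_t all ≥ -6.
f(t,s) = f(t-1,s-1) + f(t-1,s+1) for s ≥ -6; f(t,s) = 0 for s < -6.
t=0: f(0,0)=1
t=1: f(1,-1)=1 f(1,1)=1
t=2: f(2,-2)=1 f(2,0)=2 f(2,2)=1
t=3: f(3,-3)=1 f(3,-1)=3 f(3,1)=3 f(3,3)=1
t=4: f(4,-4)=1 f(4,-2)=4 f(4,0)=6 f(4,2)=4 f(4,4)=1
t=5: f(5,-5)=1 f(5,-3)=5 f(5,-1)=10 f(5,1)=10 f(5,3)=5 f(5,5)=1
t=6: f(6,-6)=1 f(6,-4)=6 f(6,-2)=15 f(6,0)=20 f(6,2)=15 f(6,4)=6 f(6,6)=1
t=7: f(7,-5)=7 f(7,-3)=21 f(7,-1)=35 f(7,1)=35 f(7,3)=21 f(7,5)=7 f(7,7)=1
t=8: f(8,-6)=7 f(8,-4)=28 f(8,-2)=56 f(8,0)=70 f(8,2)=56 f(8,4)=28 f(8,6)=8 f(8,8)=1
t=9: f(9,-5)=35 f(9,-3)=84 f(9,-1)=126 f(9,1)=126 f(9,3)=84 f(9,5)=36 f(9,7)=9 f(9,9)=1
t=10: f(10,-6)=35 f(10,-4)=119 f(10,-2)=210 f(10,0)=252 f(10,2)=210 f(10,4)=120 f(10,6)=45 f(10,8)=10 f(10,10)=1
t=11: f(11,-5)=154 f(11,-3)=329 f(11,-1)=462 f(11,1)=462 f(11,3)=330 f(11,5)=165 f(11,7)=55 f(11,9)=11 f(11,11)=1
t=12: f(12,-6)=154 f(12,-4)=483 f(12,-2)=791 f(12,0)=924 f(12,2)=792 f(12,4)=495 f(12,6)=220 f(12,8)=66 f(12,10)=12 f(12,12)=1
t=13: f(13,-5)=637 f(13,-3)=1274 f(13,-1)=1715 f(13,1)=1716 f(13,3)=1287 f(13,5)=715 f(13,7)=286 f(13,9)=78 f(13,11)=13 f(13,13)=1
t=14: f(14,-6)=637 f(14,-4)=1911 f(14,-2)=2989 f(14,0)=3431 f(14,2)=3003 f(14,4)=2002 f(14,6)=1001 f(14,8)=364 f(14,10)=91 f(14,12)=14 f(14,14)=1
t=15: f(15,-5)=2548 f(15,-3)=4900 f(15,-1)=6420 f(15,1)=6434 f(15,3)=5005 f(15,5)=3003 f(15,7)=1365 f(15,9)=455 f(15,11)=105 f(15,13)=15 f(15,15)=1
t=16: f(16,-6)=2548 f(16,-4)=7448 f(16,-2)=11320 f(16,0)=12854 f(16,2)=11439 f(16,4)=8008 f(16,6)=4368 f(16,8)=1820 f(16,10)=560 f(16,12)=120 f(16,14)=16 f(16,16)=1
t=17: f(17,-5)=9996 f(17,-3)=18768 f(17,-1)=24174 f(17,1)=24293 f(17,3)=19447 f(17,5)=12376 f(17,7)=6188 f(17,9)=2380 f(17,11)=680 f(17,13)=136 f(17,15)=17 f(17,17)=1
t=18: f(18,-6)=9996 f(18,-4)=28764 f(18,-2)=42942 f(18,0)=48467 f(18,2)=43740 f(18,4)=31823 f(18,6)=18564 f(18,8)=8568 f(18,10)=3060 f(18,12)=816 f(18,14)=153 f(18,16)=18 f(18,18)=1
t=19: f(19,-5)=38760 f(19,-3)=71706 f(19,-1)=91409 f(19,1)=92207 f(19,3)=75563 f(19,5)=50387 f(19,7)=27132 f(19,9)=11628 f(19,11)=3876 f(19,13)=969 f(19,15)=171 f(19,17)=19 f(19,19)=1
t=20: f(20,-6)=38760 f(20,-4)=110466 f(20,-2)=163115 f(20,0)=183616 f(20,2)=167770 f(20,4)=125950 f(20,6)=77519 f(20,8)=38760 f(20,10)=15504 f(20,12)=4845 f(20,14)=1140 f(20,16)=190 f(20,18)=20 f(20,20)=1
t=21: f(21,-5)=149226 f(21,-3)=273581 f(21,-1)=346731 f(21,1)=351386 f(21,3)=293720 f(21,5)=203469 f(21,7)=116279 f(21,9)=54264 f(21,11)=20349 f(21,13)=5985 f(21,15)=1330 f(21,17)=210 f(21,19)=21 f(21,21)=1
Σ_s f(21,s) = 1816552
P = 1816552/2097152 = 227069/262144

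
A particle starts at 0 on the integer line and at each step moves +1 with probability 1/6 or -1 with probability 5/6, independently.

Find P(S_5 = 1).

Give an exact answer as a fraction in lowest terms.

Answer: 125/3888

Derivation:
To reach position 1 after 5 steps: need 3 steps of +1 and 2 steps of -1.
Number of such sequences: C(5,3) = 10
Each has probability (1/6)^3 · (5/6)^2 = 25/7776
P = 10 · 25/7776 = 125/3888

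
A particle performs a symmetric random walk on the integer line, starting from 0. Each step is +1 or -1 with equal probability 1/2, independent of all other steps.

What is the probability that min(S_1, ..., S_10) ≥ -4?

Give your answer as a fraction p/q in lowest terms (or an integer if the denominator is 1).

Let f(t,s) = #length-t paths at position s with S_1..S_t all ≥ -4.
f(t,s) = f(t-1,s-1) + f(t-1,s+1) for s ≥ -4; f(t,s) = 0 for s < -4.
t=0: f(0,0)=1
t=1: f(1,-1)=1 f(1,1)=1
t=2: f(2,-2)=1 f(2,0)=2 f(2,2)=1
t=3: f(3,-3)=1 f(3,-1)=3 f(3,1)=3 f(3,3)=1
t=4: f(4,-4)=1 f(4,-2)=4 f(4,0)=6 f(4,2)=4 f(4,4)=1
t=5: f(5,-3)=5 f(5,-1)=10 f(5,1)=10 f(5,3)=5 f(5,5)=1
t=6: f(6,-4)=5 f(6,-2)=15 f(6,0)=20 f(6,2)=15 f(6,4)=6 f(6,6)=1
t=7: f(7,-3)=20 f(7,-1)=35 f(7,1)=35 f(7,3)=21 f(7,5)=7 f(7,7)=1
t=8: f(8,-4)=20 f(8,-2)=55 f(8,0)=70 f(8,2)=56 f(8,4)=28 f(8,6)=8 f(8,8)=1
t=9: f(9,-3)=75 f(9,-1)=125 f(9,1)=126 f(9,3)=84 f(9,5)=36 f(9,7)=9 f(9,9)=1
t=10: f(10,-4)=75 f(10,-2)=200 f(10,0)=251 f(10,2)=210 f(10,4)=120 f(10,6)=45 f(10,8)=10 f(10,10)=1
Σ_s f(10,s) = 912
P = 912/1024 = 57/64

Answer: 57/64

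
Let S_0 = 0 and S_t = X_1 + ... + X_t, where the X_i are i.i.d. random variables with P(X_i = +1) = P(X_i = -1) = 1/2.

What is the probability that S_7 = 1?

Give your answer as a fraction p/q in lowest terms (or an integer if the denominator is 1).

To reach position 1 after 7 steps: need 4 steps of +1 and 3 of -1.
Favorable paths: C(7,4) = 35
Total paths: 2^7 = 128
P = 35/128 = 35/128

Answer: 35/128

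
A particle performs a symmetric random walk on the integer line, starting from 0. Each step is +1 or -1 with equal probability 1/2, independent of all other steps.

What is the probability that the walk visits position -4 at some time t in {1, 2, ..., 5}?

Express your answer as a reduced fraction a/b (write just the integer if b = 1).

Count via complement. Let g(t,s) = #length-t paths at position s with S_1..S_t all ≠ -4.
g(t,s) = g(t-1,s-1) + g(t-1,s+1) for s ≠ -4; g(t,-4) = 0.
t=0: g(0,0)=1
t=1: g(1,-1)=1 g(1,1)=1
t=2: g(2,-2)=1 g(2,0)=2 g(2,2)=1
t=3: g(3,-3)=1 g(3,-1)=3 g(3,1)=3 g(3,3)=1
t=4: g(4,-2)=4 g(4,0)=6 g(4,2)=4 g(4,4)=1
t=5: g(5,-3)=4 g(5,-1)=10 g(5,1)=10 g(5,3)=5 g(5,5)=1
Paths never hitting -4: Σ_s g(5,s) = 30
Paths hitting -4: 2^5 - 30 = 2
P = 2/32 = 1/16

Answer: 1/16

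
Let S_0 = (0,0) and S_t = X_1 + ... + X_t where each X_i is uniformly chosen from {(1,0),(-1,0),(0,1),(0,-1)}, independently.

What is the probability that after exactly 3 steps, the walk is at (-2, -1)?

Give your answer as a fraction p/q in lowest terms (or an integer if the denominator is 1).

Answer: 3/64

Derivation:
Let h be the number of horizontal steps (so 3-h are vertical). To end at (-2,-1) need (h-2)/2 right-steps and ((3-h)-1)/2 up-steps.
Sum over h with 2 ≤ h ≤ 2, h ≡ 0 (mod 2), 3-h ≡ 1 (mod 2):
h=2: C(3,2)·C(2,0)·C(1,0) = 3·1·1 = 3
Total favorable: 3
Total paths: 4^3 = 64
P = 3/64 = 3/64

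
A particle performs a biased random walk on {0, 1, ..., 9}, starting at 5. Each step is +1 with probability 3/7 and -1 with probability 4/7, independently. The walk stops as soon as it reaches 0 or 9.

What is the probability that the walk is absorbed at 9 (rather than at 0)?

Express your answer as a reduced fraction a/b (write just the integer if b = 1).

Answer: 63261/242461

Derivation:
Biased walk: p = 3/7, q = 4/7, r = q/p = 4/3
Gambler's ruin: P(hit 9 before 0 | start at 5) = (1 - r^a)/(1 - r^N)
r^5 = 1024/243; r^9 = 262144/19683
P = (1 - 1024/243) / (1 - 262144/19683) = -781/243 / -242461/19683 = 63261/242461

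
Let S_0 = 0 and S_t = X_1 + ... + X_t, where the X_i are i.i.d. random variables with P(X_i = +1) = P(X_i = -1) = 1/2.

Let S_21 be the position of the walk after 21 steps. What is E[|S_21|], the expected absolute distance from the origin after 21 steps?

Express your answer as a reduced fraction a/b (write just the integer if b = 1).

Answer: 969969/262144

Derivation:
S_21 takes values m ≡ 1 (mod 2) with |m| ≤ 21; P(S_21=m) = C(21,(21+m)/2)/2^21.
Total paths: 2^21 = 2097152
Distribution: P(S=-21)=1/2097152, P(S=-19)=21/2097152, P(S=-17)=210/2097152, P(S=-15)=1330/2097152, P(S=-13)=5985/2097152, P(S=-11)=20349/2097152, P(S=-9)=54264/2097152, P(S=-7)=116280/2097152, P(S=-5)=203490/2097152, P(S=-3)=293930/2097152, P(S=-1)=352716/2097152, P(S=1)=352716/2097152, P(S=3)=293930/2097152, P(S=5)=203490/2097152, P(S=7)=116280/2097152, P(S=9)=54264/2097152, P(S=11)=20349/2097152, P(S=13)=5985/2097152, P(S=15)=1330/2097152, P(S=17)=210/2097152, P(S=19)=21/2097152, P(S=21)=1/2097152
E[|S_21|] = Σ_m |m|·P(S_21=m) = 7759752/2097152 = 969969/262144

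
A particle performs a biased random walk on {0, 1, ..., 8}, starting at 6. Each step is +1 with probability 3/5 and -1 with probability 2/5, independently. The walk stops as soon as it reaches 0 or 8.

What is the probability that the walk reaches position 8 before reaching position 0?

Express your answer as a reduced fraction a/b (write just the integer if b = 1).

Answer: 1197/1261

Derivation:
Biased walk: p = 3/5, q = 2/5, r = q/p = 2/3
Gambler's ruin: P(hit 8 before 0 | start at 6) = (1 - r^a)/(1 - r^N)
r^6 = 64/729; r^8 = 256/6561
P = (1 - 64/729) / (1 - 256/6561) = 665/729 / 6305/6561 = 1197/1261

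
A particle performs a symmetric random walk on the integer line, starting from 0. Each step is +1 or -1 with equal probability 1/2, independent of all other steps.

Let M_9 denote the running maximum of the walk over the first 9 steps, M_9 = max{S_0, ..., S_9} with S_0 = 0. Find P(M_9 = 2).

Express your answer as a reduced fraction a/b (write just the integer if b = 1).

Answer: 21/128

Derivation:
Let M_9 = max(S_0,...,S_9). Use the reflection principle: for j ≥ 1, #{paths with M_9 ≥ j} = #{S_9 ≥ j} + #{S_9 ≥ j+1}.
By reflection, #{M_9 ≥ 2} = #{S_9 ≥ 2} + #{S_9 ≥ 3} = 130 + 130 = 260.
#{M_9 ≥ 3} = #{S_9 ≥ 3} + #{S_9 ≥ 4} = 130 + 46 = 176.
#{M_9 = 2} = 260 - 176 = 84.
P(M_9 = 2) = 84/512 = 21/128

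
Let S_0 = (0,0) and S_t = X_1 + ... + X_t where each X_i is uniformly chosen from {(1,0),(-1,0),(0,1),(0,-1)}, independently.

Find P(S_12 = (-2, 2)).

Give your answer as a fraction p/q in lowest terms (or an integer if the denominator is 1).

Answer: 114345/4194304

Derivation:
Let h be the number of horizontal steps (so 12-h are vertical). To end at (-2,2) need (h-2)/2 right-steps and ((12-h)+2)/2 up-steps.
Sum over h with 2 ≤ h ≤ 10, h ≡ 0 (mod 2), 12-h ≡ 0 (mod 2):
h=2: C(12,2)·C(2,0)·C(10,6) = 66·1·210 = 13860
h=4: C(12,4)·C(4,1)·C(8,5) = 495·4·56 = 110880
h=6: C(12,6)·C(6,2)·C(6,4) = 924·15·15 = 207900
h=8: C(12,8)·C(8,3)·C(4,3) = 495·56·4 = 110880
h=10: C(12,10)·C(10,4)·C(2,2) = 66·210·1 = 13860
Total favorable: 457380
Total paths: 4^12 = 16777216
P = 457380/16777216 = 114345/4194304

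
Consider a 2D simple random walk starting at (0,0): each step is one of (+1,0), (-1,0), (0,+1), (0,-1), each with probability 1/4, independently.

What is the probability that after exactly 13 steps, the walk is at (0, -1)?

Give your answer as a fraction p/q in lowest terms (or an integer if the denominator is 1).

Let h be the number of horizontal steps (so 13-h are vertical). To end at (0,-1) need (h+0)/2 right-steps and ((13-h)-1)/2 up-steps.
Sum over h with 0 ≤ h ≤ 12, h ≡ 0 (mod 2), 13-h ≡ 1 (mod 2):
h=0: C(13,0)·C(0,0)·C(13,6) = 1·1·1716 = 1716
h=2: C(13,2)·C(2,1)·C(11,5) = 78·2·462 = 72072
h=4: C(13,4)·C(4,2)·C(9,4) = 715·6·126 = 540540
h=6: C(13,6)·C(6,3)·C(7,3) = 1716·20·35 = 1201200
h=8: C(13,8)·C(8,4)·C(5,2) = 1287·70·10 = 900900
h=10: C(13,10)·C(10,5)·C(3,1) = 286·252·3 = 216216
h=12: C(13,12)·C(12,6)·C(1,0) = 13·924·1 = 12012
Total favorable: 2944656
Total paths: 4^13 = 67108864
P = 2944656/67108864 = 184041/4194304

Answer: 184041/4194304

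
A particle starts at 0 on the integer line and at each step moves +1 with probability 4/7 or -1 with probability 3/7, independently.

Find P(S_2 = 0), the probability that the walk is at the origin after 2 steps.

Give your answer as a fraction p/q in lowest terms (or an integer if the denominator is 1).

To be at 0 after 2 steps: need exactly 1 step of +1 and 1 of -1.
Number of such sequences: C(2,1) = 2
Each has probability (4/7)^1 · (3/7)^1 = 12/49
P = 2 · 12/49 = 24/49

Answer: 24/49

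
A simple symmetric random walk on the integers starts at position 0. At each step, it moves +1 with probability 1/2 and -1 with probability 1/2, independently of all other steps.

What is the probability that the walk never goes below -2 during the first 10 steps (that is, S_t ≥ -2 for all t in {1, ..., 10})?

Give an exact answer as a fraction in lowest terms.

Let f(t,s) = #length-t paths at position s with S_1..S_t all ≥ -2.
f(t,s) = f(t-1,s-1) + f(t-1,s+1) for s ≥ -2; f(t,s) = 0 for s < -2.
t=0: f(0,0)=1
t=1: f(1,-1)=1 f(1,1)=1
t=2: f(2,-2)=1 f(2,0)=2 f(2,2)=1
t=3: f(3,-1)=3 f(3,1)=3 f(3,3)=1
t=4: f(4,-2)=3 f(4,0)=6 f(4,2)=4 f(4,4)=1
t=5: f(5,-1)=9 f(5,1)=10 f(5,3)=5 f(5,5)=1
t=6: f(6,-2)=9 f(6,0)=19 f(6,2)=15 f(6,4)=6 f(6,6)=1
t=7: f(7,-1)=28 f(7,1)=34 f(7,3)=21 f(7,5)=7 f(7,7)=1
t=8: f(8,-2)=28 f(8,0)=62 f(8,2)=55 f(8,4)=28 f(8,6)=8 f(8,8)=1
t=9: f(9,-1)=90 f(9,1)=117 f(9,3)=83 f(9,5)=36 f(9,7)=9 f(9,9)=1
t=10: f(10,-2)=90 f(10,0)=207 f(10,2)=200 f(10,4)=119 f(10,6)=45 f(10,8)=10 f(10,10)=1
Σ_s f(10,s) = 672
P = 672/1024 = 21/32

Answer: 21/32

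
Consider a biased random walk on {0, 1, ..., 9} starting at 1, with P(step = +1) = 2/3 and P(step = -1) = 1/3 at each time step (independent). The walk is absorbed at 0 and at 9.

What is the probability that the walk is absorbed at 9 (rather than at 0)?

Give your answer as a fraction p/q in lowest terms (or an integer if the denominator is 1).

Answer: 256/511

Derivation:
Biased walk: p = 2/3, q = 1/3, r = q/p = 1/2
Gambler's ruin: P(hit 9 before 0 | start at 1) = (1 - r^a)/(1 - r^N)
r^1 = 1/2; r^9 = 1/512
P = (1 - 1/2) / (1 - 1/512) = 1/2 / 511/512 = 256/511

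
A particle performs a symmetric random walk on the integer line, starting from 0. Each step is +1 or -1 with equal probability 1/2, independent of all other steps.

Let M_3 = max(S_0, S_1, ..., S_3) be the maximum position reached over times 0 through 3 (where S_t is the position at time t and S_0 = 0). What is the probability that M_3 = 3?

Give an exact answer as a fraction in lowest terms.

Answer: 1/8

Derivation:
Let M_3 = max(S_0,...,S_3). Use the reflection principle: for j ≥ 1, #{paths with M_3 ≥ j} = #{S_3 ≥ j} + #{S_3 ≥ j+1}.
By reflection, #{M_3 ≥ 3} = #{S_3 ≥ 3} + #{S_3 ≥ 4} = 1 + 0 = 1.
#{M_3 ≥ 4} = #{S_3 ≥ 4} + #{S_3 ≥ 5} = 0 + 0 = 0.
#{M_3 = 3} = 1 - 0 = 1.
P(M_3 = 3) = 1/8 = 1/8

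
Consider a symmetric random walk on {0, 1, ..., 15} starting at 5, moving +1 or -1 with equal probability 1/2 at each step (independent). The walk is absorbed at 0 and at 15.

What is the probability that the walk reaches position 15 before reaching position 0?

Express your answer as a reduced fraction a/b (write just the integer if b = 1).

Answer: 1/3

Derivation:
Symmetric walk (p = 1/2): the harmonic-function argument gives P(hit 15 before 0 | start at 5) = a/N.
P = 5/15 = 1/3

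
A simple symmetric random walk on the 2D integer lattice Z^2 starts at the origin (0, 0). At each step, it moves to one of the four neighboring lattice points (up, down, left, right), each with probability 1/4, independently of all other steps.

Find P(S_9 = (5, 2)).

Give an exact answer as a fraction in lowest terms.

Let h be the number of horizontal steps (so 9-h are vertical). To end at (5,2) need (h+5)/2 right-steps and ((9-h)+2)/2 up-steps.
Sum over h with 5 ≤ h ≤ 7, h ≡ 1 (mod 2), 9-h ≡ 0 (mod 2):
h=5: C(9,5)·C(5,5)·C(4,3) = 126·1·4 = 504
h=7: C(9,7)·C(7,6)·C(2,2) = 36·7·1 = 252
Total favorable: 756
Total paths: 4^9 = 262144
P = 756/262144 = 189/65536

Answer: 189/65536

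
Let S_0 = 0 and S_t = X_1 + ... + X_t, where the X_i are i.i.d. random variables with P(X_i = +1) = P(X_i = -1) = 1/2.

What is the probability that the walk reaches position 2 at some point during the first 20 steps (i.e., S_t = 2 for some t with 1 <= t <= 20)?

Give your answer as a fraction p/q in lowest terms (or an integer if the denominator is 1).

Answer: 173965/262144

Derivation:
Count via complement. Let g(t,s) = #length-t paths at position s with S_1..S_t all ≠ 2.
g(t,s) = g(t-1,s-1) + g(t-1,s+1) for s ≠ 2; g(t,2) = 0.
t=0: g(0,0)=1
t=1: g(1,-1)=1 g(1,1)=1
t=2: g(2,-2)=1 g(2,0)=2
t=3: g(3,-3)=1 g(3,-1)=3 g(3,1)=2
t=4: g(4,-4)=1 g(4,-2)=4 g(4,0)=5
t=5: g(5,-5)=1 g(5,-3)=5 g(5,-1)=9 g(5,1)=5
t=6: g(6,-6)=1 g(6,-4)=6 g(6,-2)=14 g(6,0)=14
t=7: g(7,-7)=1 g(7,-5)=7 g(7,-3)=20 g(7,-1)=28 g(7,1)=14
t=8: g(8,-8)=1 g(8,-6)=8 g(8,-4)=27 g(8,-2)=48 g(8,0)=42
t=9: g(9,-9)=1 g(9,-7)=9 g(9,-5)=35 g(9,-3)=75 g(9,-1)=90 g(9,1)=42
t=10: g(10,-10)=1 g(10,-8)=10 g(10,-6)=44 g(10,-4)=110 g(10,-2)=165 g(10,0)=132
t=11: g(11,-11)=1 g(11,-9)=11 g(11,-7)=54 g(11,-5)=154 g(11,-3)=275 g(11,-1)=297 g(11,1)=132
t=12: g(12,-12)=1 g(12,-10)=12 g(12,-8)=65 g(12,-6)=208 g(12,-4)=429 g(12,-2)=572 g(12,0)=429
t=13: g(13,-13)=1 g(13,-11)=13 g(13,-9)=77 g(13,-7)=273 g(13,-5)=637 g(13,-3)=1001 g(13,-1)=1001 g(13,1)=429
t=14: g(14,-14)=1 g(14,-12)=14 g(14,-10)=90 g(14,-8)=350 g(14,-6)=910 g(14,-4)=1638 g(14,-2)=2002 g(14,0)=1430
t=15: g(15,-15)=1 g(15,-13)=15 g(15,-11)=104 g(15,-9)=440 g(15,-7)=1260 g(15,-5)=2548 g(15,-3)=3640 g(15,-1)=3432 g(15,1)=1430
t=16: g(16,-16)=1 g(16,-14)=16 g(16,-12)=119 g(16,-10)=544 g(16,-8)=1700 g(16,-6)=3808 g(16,-4)=6188 g(16,-2)=7072 g(16,0)=4862
t=17: g(17,-17)=1 g(17,-15)=17 g(17,-13)=135 g(17,-11)=663 g(17,-9)=2244 g(17,-7)=5508 g(17,-5)=9996 g(17,-3)=13260 g(17,-1)=11934 g(17,1)=4862
t=18: g(18,-18)=1 g(18,-16)=18 g(18,-14)=152 g(18,-12)=798 g(18,-10)=2907 g(18,-8)=7752 g(18,-6)=15504 g(18,-4)=23256 g(18,-2)=25194 g(18,0)=16796
t=19: g(19,-19)=1 g(19,-17)=19 g(19,-15)=170 g(19,-13)=950 g(19,-11)=3705 g(19,-9)=10659 g(19,-7)=23256 g(19,-5)=38760 g(19,-3)=48450 g(19,-1)=41990 g(19,1)=16796
t=20: g(20,-20)=1 g(20,-18)=20 g(20,-16)=189 g(20,-14)=1120 g(20,-12)=4655 g(20,-10)=14364 g(20,-8)=33915 g(20,-6)=62016 g(20,-4)=87210 g(20,-2)=90440 g(20,0)=58786
Paths never hitting 2: Σ_s g(20,s) = 352716
Paths hitting 2: 2^20 - 352716 = 695860
P = 695860/1048576 = 173965/262144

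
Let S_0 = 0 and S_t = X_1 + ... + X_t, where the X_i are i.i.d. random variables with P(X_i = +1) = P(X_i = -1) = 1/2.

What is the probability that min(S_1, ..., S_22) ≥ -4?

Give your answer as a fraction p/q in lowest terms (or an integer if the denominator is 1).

Answer: 748391/1048576

Derivation:
Let f(t,s) = #length-t paths at position s with S_1..S_t all ≥ -4.
f(t,s) = f(t-1,s-1) + f(t-1,s+1) for s ≥ -4; f(t,s) = 0 for s < -4.
t=0: f(0,0)=1
t=1: f(1,-1)=1 f(1,1)=1
t=2: f(2,-2)=1 f(2,0)=2 f(2,2)=1
t=3: f(3,-3)=1 f(3,-1)=3 f(3,1)=3 f(3,3)=1
t=4: f(4,-4)=1 f(4,-2)=4 f(4,0)=6 f(4,2)=4 f(4,4)=1
t=5: f(5,-3)=5 f(5,-1)=10 f(5,1)=10 f(5,3)=5 f(5,5)=1
t=6: f(6,-4)=5 f(6,-2)=15 f(6,0)=20 f(6,2)=15 f(6,4)=6 f(6,6)=1
t=7: f(7,-3)=20 f(7,-1)=35 f(7,1)=35 f(7,3)=21 f(7,5)=7 f(7,7)=1
t=8: f(8,-4)=20 f(8,-2)=55 f(8,0)=70 f(8,2)=56 f(8,4)=28 f(8,6)=8 f(8,8)=1
t=9: f(9,-3)=75 f(9,-1)=125 f(9,1)=126 f(9,3)=84 f(9,5)=36 f(9,7)=9 f(9,9)=1
t=10: f(10,-4)=75 f(10,-2)=200 f(10,0)=251 f(10,2)=210 f(10,4)=120 f(10,6)=45 f(10,8)=10 f(10,10)=1
t=11: f(11,-3)=275 f(11,-1)=451 f(11,1)=461 f(11,3)=330 f(11,5)=165 f(11,7)=55 f(11,9)=11 f(11,11)=1
t=12: f(12,-4)=275 f(12,-2)=726 f(12,0)=912 f(12,2)=791 f(12,4)=495 f(12,6)=220 f(12,8)=66 f(12,10)=12 f(12,12)=1
t=13: f(13,-3)=1001 f(13,-1)=1638 f(13,1)=1703 f(13,3)=1286 f(13,5)=715 f(13,7)=286 f(13,9)=78 f(13,11)=13 f(13,13)=1
t=14: f(14,-4)=1001 f(14,-2)=2639 f(14,0)=3341 f(14,2)=2989 f(14,4)=2001 f(14,6)=1001 f(14,8)=364 f(14,10)=91 f(14,12)=14 f(14,14)=1
t=15: f(15,-3)=3640 f(15,-1)=5980 f(15,1)=6330 f(15,3)=4990 f(15,5)=3002 f(15,7)=1365 f(15,9)=455 f(15,11)=105 f(15,13)=15 f(15,15)=1
t=16: f(16,-4)=3640 f(16,-2)=9620 f(16,0)=12310 f(16,2)=11320 f(16,4)=7992 f(16,6)=4367 f(16,8)=1820 f(16,10)=560 f(16,12)=120 f(16,14)=16 f(16,16)=1
t=17: f(17,-3)=13260 f(17,-1)=21930 f(17,1)=23630 f(17,3)=19312 f(17,5)=12359 f(17,7)=6187 f(17,9)=2380 f(17,11)=680 f(17,13)=136 f(17,15)=17 f(17,17)=1
t=18: f(18,-4)=13260 f(18,-2)=35190 f(18,0)=45560 f(18,2)=42942 f(18,4)=31671 f(18,6)=18546 f(18,8)=8567 f(18,10)=3060 f(18,12)=816 f(18,14)=153 f(18,16)=18 f(18,18)=1
t=19: f(19,-3)=48450 f(19,-1)=80750 f(19,1)=88502 f(19,3)=74613 f(19,5)=50217 f(19,7)=27113 f(19,9)=11627 f(19,11)=3876 f(19,13)=969 f(19,15)=171 f(19,17)=19 f(19,19)=1
t=20: f(20,-4)=48450 f(20,-2)=129200 f(20,0)=169252 f(20,2)=163115 f(20,4)=124830 f(20,6)=77330 f(20,8)=38740 f(20,10)=15503 f(20,12)=4845 f(20,14)=1140 f(20,16)=190 f(20,18)=20 f(20,20)=1
t=21: f(21,-3)=177650 f(21,-1)=298452 f(21,1)=332367 f(21,3)=287945 f(21,5)=202160 f(21,7)=116070 f(21,9)=54243 f(21,11)=20348 f(21,13)=5985 f(21,15)=1330 f(21,17)=210 f(21,19)=21 f(21,21)=1
t=22: f(22,-4)=177650 f(22,-2)=476102 f(22,0)=630819 f(22,2)=620312 f(22,4)=490105 f(22,6)=318230 f(22,8)=170313 f(22,10)=74591 f(22,12)=26333 f(22,14)=7315 f(22,16)=1540 f(22,18)=231 f(22,20)=22 f(22,22)=1
Σ_s f(22,s) = 2993564
P = 2993564/4194304 = 748391/1048576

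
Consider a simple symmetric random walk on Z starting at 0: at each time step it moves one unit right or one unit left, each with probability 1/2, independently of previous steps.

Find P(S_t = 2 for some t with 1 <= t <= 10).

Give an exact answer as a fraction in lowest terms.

Answer: 281/512

Derivation:
Count via complement. Let g(t,s) = #length-t paths at position s with S_1..S_t all ≠ 2.
g(t,s) = g(t-1,s-1) + g(t-1,s+1) for s ≠ 2; g(t,2) = 0.
t=0: g(0,0)=1
t=1: g(1,-1)=1 g(1,1)=1
t=2: g(2,-2)=1 g(2,0)=2
t=3: g(3,-3)=1 g(3,-1)=3 g(3,1)=2
t=4: g(4,-4)=1 g(4,-2)=4 g(4,0)=5
t=5: g(5,-5)=1 g(5,-3)=5 g(5,-1)=9 g(5,1)=5
t=6: g(6,-6)=1 g(6,-4)=6 g(6,-2)=14 g(6,0)=14
t=7: g(7,-7)=1 g(7,-5)=7 g(7,-3)=20 g(7,-1)=28 g(7,1)=14
t=8: g(8,-8)=1 g(8,-6)=8 g(8,-4)=27 g(8,-2)=48 g(8,0)=42
t=9: g(9,-9)=1 g(9,-7)=9 g(9,-5)=35 g(9,-3)=75 g(9,-1)=90 g(9,1)=42
t=10: g(10,-10)=1 g(10,-8)=10 g(10,-6)=44 g(10,-4)=110 g(10,-2)=165 g(10,0)=132
Paths never hitting 2: Σ_s g(10,s) = 462
Paths hitting 2: 2^10 - 462 = 562
P = 562/1024 = 281/512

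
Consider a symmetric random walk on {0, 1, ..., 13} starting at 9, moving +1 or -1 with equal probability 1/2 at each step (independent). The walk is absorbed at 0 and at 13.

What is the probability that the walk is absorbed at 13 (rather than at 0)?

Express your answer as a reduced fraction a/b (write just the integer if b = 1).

Symmetric walk (p = 1/2): the harmonic-function argument gives P(hit 13 before 0 | start at 9) = a/N.
P = 9/13 = 9/13

Answer: 9/13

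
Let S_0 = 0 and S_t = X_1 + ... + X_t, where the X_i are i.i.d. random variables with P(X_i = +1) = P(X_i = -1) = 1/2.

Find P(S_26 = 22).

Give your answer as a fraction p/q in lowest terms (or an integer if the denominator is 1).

Answer: 325/67108864

Derivation:
To reach position 22 after 26 steps: need 24 steps of +1 and 2 of -1.
Favorable paths: C(26,24) = 325
Total paths: 2^26 = 67108864
P = 325/67108864 = 325/67108864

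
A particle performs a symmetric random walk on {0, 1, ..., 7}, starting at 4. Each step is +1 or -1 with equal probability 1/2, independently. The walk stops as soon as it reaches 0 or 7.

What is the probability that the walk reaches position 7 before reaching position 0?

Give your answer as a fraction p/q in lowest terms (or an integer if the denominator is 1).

Symmetric walk (p = 1/2): the harmonic-function argument gives P(hit 7 before 0 | start at 4) = a/N.
P = 4/7 = 4/7

Answer: 4/7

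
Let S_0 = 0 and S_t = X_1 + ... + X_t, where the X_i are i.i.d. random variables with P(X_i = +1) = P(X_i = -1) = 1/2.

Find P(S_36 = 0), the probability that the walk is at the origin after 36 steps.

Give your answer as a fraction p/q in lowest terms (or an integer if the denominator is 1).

To return to 0 after 36 steps: need exactly 18 steps of +1 and 18 of -1.
Favorable paths: C(36,18) = 9075135300
Total paths: 2^36 = 68719476736
P = 9075135300/68719476736 = 2268783825/17179869184

Answer: 2268783825/17179869184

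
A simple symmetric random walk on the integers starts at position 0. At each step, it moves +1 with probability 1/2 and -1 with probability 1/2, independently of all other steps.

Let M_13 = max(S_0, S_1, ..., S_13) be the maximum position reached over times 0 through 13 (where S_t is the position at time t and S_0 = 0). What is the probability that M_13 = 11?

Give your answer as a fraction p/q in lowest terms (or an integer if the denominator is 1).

Let M_13 = max(S_0,...,S_13). Use the reflection principle: for j ≥ 1, #{paths with M_13 ≥ j} = #{S_13 ≥ j} + #{S_13 ≥ j+1}.
By reflection, #{M_13 ≥ 11} = #{S_13 ≥ 11} + #{S_13 ≥ 12} = 14 + 1 = 15.
#{M_13 ≥ 12} = #{S_13 ≥ 12} + #{S_13 ≥ 13} = 1 + 1 = 2.
#{M_13 = 11} = 15 - 2 = 13.
P(M_13 = 11) = 13/8192 = 13/8192

Answer: 13/8192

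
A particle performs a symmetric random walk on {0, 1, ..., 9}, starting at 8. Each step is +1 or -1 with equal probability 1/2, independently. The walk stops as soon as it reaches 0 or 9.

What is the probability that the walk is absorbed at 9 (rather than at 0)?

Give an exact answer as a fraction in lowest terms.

Answer: 8/9

Derivation:
Symmetric walk (p = 1/2): the harmonic-function argument gives P(hit 9 before 0 | start at 8) = a/N.
P = 8/9 = 8/9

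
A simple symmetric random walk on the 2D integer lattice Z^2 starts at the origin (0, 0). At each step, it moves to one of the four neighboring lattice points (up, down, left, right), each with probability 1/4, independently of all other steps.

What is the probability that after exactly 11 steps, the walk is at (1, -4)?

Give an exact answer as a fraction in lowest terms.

Answer: 27225/2097152

Derivation:
Let h be the number of horizontal steps (so 11-h are vertical). To end at (1,-4) need (h+1)/2 right-steps and ((11-h)-4)/2 up-steps.
Sum over h with 1 ≤ h ≤ 7, h ≡ 1 (mod 2), 11-h ≡ 0 (mod 2):
h=1: C(11,1)·C(1,1)·C(10,3) = 11·1·120 = 1320
h=3: C(11,3)·C(3,2)·C(8,2) = 165·3·28 = 13860
h=5: C(11,5)·C(5,3)·C(6,1) = 462·10·6 = 27720
h=7: C(11,7)·C(7,4)·C(4,0) = 330·35·1 = 11550
Total favorable: 54450
Total paths: 4^11 = 4194304
P = 54450/4194304 = 27225/2097152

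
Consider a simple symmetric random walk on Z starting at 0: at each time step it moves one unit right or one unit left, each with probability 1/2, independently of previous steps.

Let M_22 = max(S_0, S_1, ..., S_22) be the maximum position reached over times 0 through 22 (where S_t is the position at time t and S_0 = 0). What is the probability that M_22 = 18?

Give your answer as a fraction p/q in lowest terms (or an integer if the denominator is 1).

Answer: 231/4194304

Derivation:
Let M_22 = max(S_0,...,S_22). Use the reflection principle: for j ≥ 1, #{paths with M_22 ≥ j} = #{S_22 ≥ j} + #{S_22 ≥ j+1}.
By reflection, #{M_22 ≥ 18} = #{S_22 ≥ 18} + #{S_22 ≥ 19} = 254 + 23 = 277.
#{M_22 ≥ 19} = #{S_22 ≥ 19} + #{S_22 ≥ 20} = 23 + 23 = 46.
#{M_22 = 18} = 277 - 46 = 231.
P(M_22 = 18) = 231/4194304 = 231/4194304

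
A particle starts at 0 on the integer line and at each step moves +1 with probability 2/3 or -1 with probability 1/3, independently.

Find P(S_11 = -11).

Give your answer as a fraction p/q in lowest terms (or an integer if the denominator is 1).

To reach position -11 after 11 steps: need 0 steps of +1 and 11 steps of -1.
Number of such sequences: C(11,0) = 1
Each has probability (2/3)^0 · (1/3)^11 = 1/177147
P = 1 · 1/177147 = 1/177147

Answer: 1/177147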